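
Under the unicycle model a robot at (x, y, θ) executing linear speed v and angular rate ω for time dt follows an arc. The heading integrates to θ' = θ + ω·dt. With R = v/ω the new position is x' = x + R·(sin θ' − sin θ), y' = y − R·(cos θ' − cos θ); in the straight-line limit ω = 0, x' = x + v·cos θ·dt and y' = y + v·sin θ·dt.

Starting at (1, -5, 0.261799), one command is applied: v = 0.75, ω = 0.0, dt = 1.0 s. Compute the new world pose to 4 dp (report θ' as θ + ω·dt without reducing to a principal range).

θ' = 0.2618 + 0.0·1.0 = 0.2618
ω = 0 → straight: x' = 1 + 0.75·cos(0.2618)·1.0 = 1.7244
y' = -5 + 0.75·sin(0.2618)·1.0 = -4.8059

(1.7244, -4.8059, 0.2618)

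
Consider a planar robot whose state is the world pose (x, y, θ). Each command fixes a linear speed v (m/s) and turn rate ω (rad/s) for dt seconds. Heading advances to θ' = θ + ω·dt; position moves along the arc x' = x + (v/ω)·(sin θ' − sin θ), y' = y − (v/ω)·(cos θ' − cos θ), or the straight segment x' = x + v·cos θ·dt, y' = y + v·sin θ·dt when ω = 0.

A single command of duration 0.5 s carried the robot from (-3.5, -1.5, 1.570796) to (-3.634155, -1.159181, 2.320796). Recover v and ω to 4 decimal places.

v = 0.7500, ω = 1.5000

Δθ = 2.320796 − 1.570796 = 0.750000
ω = Δθ/dt = 0.750000/0.5 = 1.5000
R = −Δy/(cos θ' − cos θ) = 0.5000
v = R·ω = 0.5000·1.5000 = 0.7500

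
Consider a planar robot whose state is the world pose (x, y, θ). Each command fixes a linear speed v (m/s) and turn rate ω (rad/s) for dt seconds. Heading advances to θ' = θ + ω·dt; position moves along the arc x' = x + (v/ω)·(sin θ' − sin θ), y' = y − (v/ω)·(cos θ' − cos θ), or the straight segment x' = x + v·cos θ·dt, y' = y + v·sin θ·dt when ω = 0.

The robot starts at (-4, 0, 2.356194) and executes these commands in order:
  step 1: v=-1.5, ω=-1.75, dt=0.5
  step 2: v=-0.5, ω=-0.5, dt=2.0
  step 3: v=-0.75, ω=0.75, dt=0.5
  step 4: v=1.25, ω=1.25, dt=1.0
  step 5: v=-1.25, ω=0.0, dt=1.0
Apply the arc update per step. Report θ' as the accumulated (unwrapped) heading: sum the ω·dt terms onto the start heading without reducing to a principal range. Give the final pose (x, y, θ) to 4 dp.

(-3.8356, -1.6205, 2.1062)

step 1: θ'=1.4812 (R=0.8571) → pose (-3.7524, -0.6828, 1.4812)
step 2: θ'=0.4812 (R=1.0000) → pose (-4.2855, -1.4798, 0.4812)
step 3: θ'=0.8562 (R=-1.0000) → pose (-4.5781, -1.7109, 0.8562)
step 4: θ'=2.1062 (R=1.0000) → pose (-4.4733, -0.5454, 2.1062)
step 5: θ'=2.1062 (straight) → pose (-3.8356, -1.6205, 2.1062)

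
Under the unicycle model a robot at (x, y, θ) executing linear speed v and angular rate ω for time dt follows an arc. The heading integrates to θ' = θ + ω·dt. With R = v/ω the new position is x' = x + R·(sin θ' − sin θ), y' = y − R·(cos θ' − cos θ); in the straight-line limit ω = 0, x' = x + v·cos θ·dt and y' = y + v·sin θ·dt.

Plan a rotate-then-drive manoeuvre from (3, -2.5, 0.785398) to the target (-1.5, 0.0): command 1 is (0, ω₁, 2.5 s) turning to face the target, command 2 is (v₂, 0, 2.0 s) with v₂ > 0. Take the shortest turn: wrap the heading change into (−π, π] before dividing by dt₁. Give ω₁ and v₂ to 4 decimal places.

ω₁ = 0.7396, v₂ = 2.5739

heading to target = atan2(0−-2.5, -1.5−3) = 2.6345
Δθ = wrap(2.6345 − 0.7854) = 1.8491; ω₁ = Δθ/dt₁ = 0.7396
distance = √((-1.5−3)² + (0−-2.5)²) = 5.1478; v₂ = distance/dt₂ = 2.5739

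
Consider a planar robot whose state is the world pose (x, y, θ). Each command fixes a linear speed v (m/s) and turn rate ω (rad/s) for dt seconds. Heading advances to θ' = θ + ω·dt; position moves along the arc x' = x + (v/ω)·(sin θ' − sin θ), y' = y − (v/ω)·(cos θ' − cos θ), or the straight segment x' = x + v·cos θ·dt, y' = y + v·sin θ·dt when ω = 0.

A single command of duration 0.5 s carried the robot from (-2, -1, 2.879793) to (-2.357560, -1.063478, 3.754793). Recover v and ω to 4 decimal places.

v = 0.7500, ω = 1.7500

Δθ = 3.754793 − 2.879793 = 0.875000
ω = Δθ/dt = 0.875000/0.5 = 1.7500
R = Δx/(sin θ' − sin θ) = 0.4286
v = R·ω = 0.4286·1.7500 = 0.7500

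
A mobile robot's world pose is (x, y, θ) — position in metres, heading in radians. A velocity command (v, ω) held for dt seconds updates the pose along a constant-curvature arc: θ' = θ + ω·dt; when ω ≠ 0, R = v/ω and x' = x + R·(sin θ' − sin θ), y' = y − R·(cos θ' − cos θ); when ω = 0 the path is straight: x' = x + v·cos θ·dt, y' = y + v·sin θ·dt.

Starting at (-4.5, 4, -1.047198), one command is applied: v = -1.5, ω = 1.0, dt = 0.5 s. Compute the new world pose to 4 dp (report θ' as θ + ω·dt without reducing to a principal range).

θ' = -1.0472 + 1.0·0.5 = -0.5472
R = v/ω = -1.5/1.0 = -1.5000
x' = -4.5 + -1.5000·(sin -0.5472 − sin -1.0472) = -5.0186
y' = 4 − -1.5000·(cos -0.5472 − cos -1.0472) = 4.5310

(-5.0186, 4.5310, -0.5472)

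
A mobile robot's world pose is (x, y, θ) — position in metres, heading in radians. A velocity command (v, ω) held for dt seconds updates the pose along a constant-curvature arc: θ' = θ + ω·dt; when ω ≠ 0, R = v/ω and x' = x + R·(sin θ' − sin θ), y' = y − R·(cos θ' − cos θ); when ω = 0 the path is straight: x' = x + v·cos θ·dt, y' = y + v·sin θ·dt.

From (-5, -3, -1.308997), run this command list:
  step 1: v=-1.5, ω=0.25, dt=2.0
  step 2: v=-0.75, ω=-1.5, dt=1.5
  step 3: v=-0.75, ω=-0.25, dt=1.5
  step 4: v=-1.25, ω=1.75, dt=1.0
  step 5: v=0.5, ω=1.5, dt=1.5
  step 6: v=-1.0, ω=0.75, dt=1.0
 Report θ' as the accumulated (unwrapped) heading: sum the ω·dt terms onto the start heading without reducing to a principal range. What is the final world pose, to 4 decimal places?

(-4.1709, -0.1903, 1.3160)

step 1: θ'=-0.8090 (R=-6.0000) → pose (-6.4540, -0.4116, -0.8090)
step 2: θ'=-3.0590 (R=0.5000) → pose (-6.1334, 0.4318, -3.0590)
step 3: θ'=-3.4340 (R=3.0000) → pose (-5.0212, 0.3147, -3.4340)
step 4: θ'=-1.6840 (R=-0.7143) → pose (-4.1056, 0.9180, -1.6840)
step 5: θ'=0.5660 (R=0.3333) → pose (-3.5956, 0.5990, 0.5660)
step 6: θ'=1.3160 (R=-1.3333) → pose (-4.1709, -0.1903, 1.3160)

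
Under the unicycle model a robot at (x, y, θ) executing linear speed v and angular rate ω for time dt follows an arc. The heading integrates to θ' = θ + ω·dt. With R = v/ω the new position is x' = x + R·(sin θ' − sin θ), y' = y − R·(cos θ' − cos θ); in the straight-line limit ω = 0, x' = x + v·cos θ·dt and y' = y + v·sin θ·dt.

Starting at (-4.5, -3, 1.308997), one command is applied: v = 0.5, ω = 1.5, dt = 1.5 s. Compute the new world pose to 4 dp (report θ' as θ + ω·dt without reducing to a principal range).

θ' = 1.3090 + 1.5·1.5 = 3.5590
R = v/ω = 0.5/1.5 = 0.3333
x' = -4.5 + 0.3333·(sin 3.5590 − sin 1.3090) = -4.9571
y' = -3 − 0.3333·(cos 3.5590 − cos 1.3090) = -2.6090

(-4.9571, -2.6090, 3.5590)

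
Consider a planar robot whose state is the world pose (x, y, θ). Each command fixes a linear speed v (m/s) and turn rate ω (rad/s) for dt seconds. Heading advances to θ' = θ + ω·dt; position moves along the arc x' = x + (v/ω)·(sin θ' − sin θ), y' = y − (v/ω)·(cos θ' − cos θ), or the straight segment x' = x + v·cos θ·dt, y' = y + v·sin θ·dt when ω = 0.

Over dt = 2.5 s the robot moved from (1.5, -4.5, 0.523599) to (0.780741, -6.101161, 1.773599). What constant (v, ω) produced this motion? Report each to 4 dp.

v = -0.7500, ω = 0.5000

Δθ = 1.773599 − 0.523599 = 1.250000
ω = Δθ/dt = 1.250000/2.5 = 0.5000
R = −Δy/(cos θ' − cos θ) = -1.5000
v = R·ω = -1.5000·0.5000 = -0.7500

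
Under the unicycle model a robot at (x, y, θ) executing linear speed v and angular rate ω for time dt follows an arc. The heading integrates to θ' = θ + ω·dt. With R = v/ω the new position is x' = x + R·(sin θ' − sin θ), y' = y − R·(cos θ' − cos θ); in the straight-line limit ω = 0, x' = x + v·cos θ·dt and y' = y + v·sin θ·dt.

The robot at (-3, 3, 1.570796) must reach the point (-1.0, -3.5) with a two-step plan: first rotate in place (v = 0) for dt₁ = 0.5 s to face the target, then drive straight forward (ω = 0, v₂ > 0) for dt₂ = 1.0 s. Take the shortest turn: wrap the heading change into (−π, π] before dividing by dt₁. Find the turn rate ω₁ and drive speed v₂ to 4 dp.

ω₁ = -5.6862, v₂ = 6.8007

heading to target = atan2(-3.5−3, -1−-3) = -1.2723
Δθ = wrap(-1.2723 − 1.5708) = -2.8431; ω₁ = Δθ/dt₁ = -5.6862
distance = √((-1−-3)² + (-3.5−3)²) = 6.8007; v₂ = distance/dt₂ = 6.8007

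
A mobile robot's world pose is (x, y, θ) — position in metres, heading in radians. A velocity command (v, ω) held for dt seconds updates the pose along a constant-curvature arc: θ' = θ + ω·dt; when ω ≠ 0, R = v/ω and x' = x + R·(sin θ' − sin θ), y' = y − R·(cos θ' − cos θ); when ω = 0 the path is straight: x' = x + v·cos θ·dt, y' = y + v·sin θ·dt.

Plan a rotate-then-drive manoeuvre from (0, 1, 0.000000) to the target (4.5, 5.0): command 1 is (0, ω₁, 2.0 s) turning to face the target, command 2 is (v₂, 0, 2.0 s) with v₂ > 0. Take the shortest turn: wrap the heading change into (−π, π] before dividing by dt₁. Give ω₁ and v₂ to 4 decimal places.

ω₁ = 0.3633, v₂ = 3.0104

heading to target = atan2(5−1, 4.5−0) = 0.7266
Δθ = wrap(0.7266 − 0.0000) = 0.7266; ω₁ = Δθ/dt₁ = 0.3633
distance = √((4.5−0)² + (5−1)²) = 6.0208; v₂ = distance/dt₂ = 3.0104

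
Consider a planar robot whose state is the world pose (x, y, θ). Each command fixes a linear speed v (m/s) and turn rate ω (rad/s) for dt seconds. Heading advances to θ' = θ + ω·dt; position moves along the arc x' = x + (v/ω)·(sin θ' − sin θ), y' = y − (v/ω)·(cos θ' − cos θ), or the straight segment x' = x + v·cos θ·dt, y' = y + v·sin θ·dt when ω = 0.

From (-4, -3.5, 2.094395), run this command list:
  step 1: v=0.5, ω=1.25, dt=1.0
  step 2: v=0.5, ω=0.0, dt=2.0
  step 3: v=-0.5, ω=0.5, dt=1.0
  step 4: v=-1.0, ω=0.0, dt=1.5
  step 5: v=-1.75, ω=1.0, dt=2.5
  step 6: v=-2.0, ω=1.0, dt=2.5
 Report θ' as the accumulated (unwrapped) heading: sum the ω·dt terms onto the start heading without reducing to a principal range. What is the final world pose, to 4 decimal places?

step 1: θ'=3.3444 (R=0.4000) → pose (-4.4270, -3.3082, 3.3444)
step 2: θ'=3.3444 (straight) → pose (-5.4065, -3.5096, 3.3444)
step 3: θ'=3.8444 (R=-1.0000) → pose (-4.9615, -3.2931, 3.8444)
step 4: θ'=3.8444 (straight) → pose (-3.8170, -2.3236, 3.8444)
step 5: θ'=6.3444 (R=-1.7500) → pose (-5.0552, 0.7584, 6.3444)
step 6: θ'=8.8444 (R=-2.0000) → pose (-6.0295, -2.9103, 8.8444)

(-6.0295, -2.9103, 8.8444)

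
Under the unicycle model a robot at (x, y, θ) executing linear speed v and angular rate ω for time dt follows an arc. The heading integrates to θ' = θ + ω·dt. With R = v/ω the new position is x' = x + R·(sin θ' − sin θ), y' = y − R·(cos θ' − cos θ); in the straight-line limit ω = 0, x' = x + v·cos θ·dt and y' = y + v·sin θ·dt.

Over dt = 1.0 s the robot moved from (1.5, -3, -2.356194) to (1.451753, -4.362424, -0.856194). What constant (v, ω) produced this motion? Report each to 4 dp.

v = 1.5000, ω = 1.5000

Δθ = -0.856194 − -2.356194 = 1.500000
ω = Δθ/dt = 1.500000/1.0 = 1.5000
R = −Δy/(cos θ' − cos θ) = 1.0000
v = R·ω = 1.0000·1.5000 = 1.5000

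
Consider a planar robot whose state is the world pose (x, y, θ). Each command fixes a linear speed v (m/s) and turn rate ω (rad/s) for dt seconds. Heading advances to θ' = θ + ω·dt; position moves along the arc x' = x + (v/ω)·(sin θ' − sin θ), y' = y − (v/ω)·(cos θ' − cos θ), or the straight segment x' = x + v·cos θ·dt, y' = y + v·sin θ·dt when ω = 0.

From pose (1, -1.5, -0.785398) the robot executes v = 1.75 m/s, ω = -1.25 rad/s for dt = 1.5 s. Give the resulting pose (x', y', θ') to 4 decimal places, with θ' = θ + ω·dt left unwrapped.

(0.6580, -3.7310, -2.6604)

θ' = -0.7854 + -1.25·1.5 = -2.6604
R = v/ω = 1.75/-1.25 = -1.4000
x' = 1 + -1.4000·(sin -2.6604 − sin -0.7854) = 0.6580
y' = -1.5 − -1.4000·(cos -2.6604 − cos -0.7854) = -3.7310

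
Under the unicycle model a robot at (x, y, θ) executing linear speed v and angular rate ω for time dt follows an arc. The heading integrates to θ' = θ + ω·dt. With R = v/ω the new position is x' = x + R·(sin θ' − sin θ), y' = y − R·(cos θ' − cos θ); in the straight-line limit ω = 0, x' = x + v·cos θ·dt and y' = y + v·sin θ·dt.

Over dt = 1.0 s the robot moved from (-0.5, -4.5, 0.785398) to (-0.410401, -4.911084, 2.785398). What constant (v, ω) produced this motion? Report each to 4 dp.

Δθ = 2.785398 − 0.785398 = 2.000000
ω = Δθ/dt = 2.000000/1.0 = 2.0000
R = −Δy/(cos θ' − cos θ) = -0.2500
v = R·ω = -0.2500·2.0000 = -0.5000

v = -0.5000, ω = 2.0000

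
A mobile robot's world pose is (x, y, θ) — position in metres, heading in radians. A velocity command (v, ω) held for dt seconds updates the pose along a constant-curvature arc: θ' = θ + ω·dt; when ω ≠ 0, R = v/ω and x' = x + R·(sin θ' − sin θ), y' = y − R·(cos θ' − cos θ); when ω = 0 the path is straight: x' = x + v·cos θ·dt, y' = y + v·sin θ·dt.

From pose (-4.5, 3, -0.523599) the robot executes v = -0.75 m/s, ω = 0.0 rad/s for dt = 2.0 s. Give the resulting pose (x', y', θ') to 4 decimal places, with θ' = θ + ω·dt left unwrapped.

θ' = -0.5236 + 0.0·2.0 = -0.5236
ω = 0 → straight: x' = -4.5 + -0.75·cos(-0.5236)·2.0 = -5.7990
y' = 3 + -0.75·sin(-0.5236)·2.0 = 3.7500

(-5.7990, 3.7500, -0.5236)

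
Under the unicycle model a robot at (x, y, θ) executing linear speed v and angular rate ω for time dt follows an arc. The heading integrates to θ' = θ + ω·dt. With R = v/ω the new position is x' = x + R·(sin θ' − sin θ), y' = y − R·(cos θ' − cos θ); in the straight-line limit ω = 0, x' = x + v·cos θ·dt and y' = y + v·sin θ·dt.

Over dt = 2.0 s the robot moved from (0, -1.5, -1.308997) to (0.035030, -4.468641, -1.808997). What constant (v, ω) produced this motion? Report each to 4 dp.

v = 1.5000, ω = -0.2500

Δθ = -1.808997 − -1.308997 = -0.500000
ω = Δθ/dt = -0.500000/2.0 = -0.2500
R = −Δy/(cos θ' − cos θ) = -6.0000
v = R·ω = -6.0000·-0.2500 = 1.5000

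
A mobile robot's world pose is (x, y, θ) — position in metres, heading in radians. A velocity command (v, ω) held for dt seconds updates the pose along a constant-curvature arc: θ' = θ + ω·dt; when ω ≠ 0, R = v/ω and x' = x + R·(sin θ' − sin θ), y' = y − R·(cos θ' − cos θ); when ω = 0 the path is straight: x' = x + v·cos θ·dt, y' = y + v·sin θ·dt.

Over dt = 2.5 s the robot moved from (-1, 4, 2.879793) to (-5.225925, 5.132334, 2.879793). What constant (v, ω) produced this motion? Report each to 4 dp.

v = 1.7500, ω = 0.0000

Δθ = 2.879793 − 2.879793 = 0.000000
ω = Δθ/dt = 0.000000/2.5 = 0.0000
ω = 0 → v = (Δx·cos θ + Δy·sin θ)/dt = 1.7500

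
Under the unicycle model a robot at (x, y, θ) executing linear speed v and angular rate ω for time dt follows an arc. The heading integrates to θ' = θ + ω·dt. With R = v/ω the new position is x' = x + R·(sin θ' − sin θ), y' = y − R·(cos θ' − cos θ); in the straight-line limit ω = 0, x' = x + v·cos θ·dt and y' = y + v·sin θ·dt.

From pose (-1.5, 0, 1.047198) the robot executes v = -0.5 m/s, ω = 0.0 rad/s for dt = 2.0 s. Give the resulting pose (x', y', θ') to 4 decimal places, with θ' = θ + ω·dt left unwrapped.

θ' = 1.0472 + 0.0·2.0 = 1.0472
ω = 0 → straight: x' = -1.5 + -0.5·cos(1.0472)·2.0 = -2.0000
y' = 0 + -0.5·sin(1.0472)·2.0 = -0.8660

(-2.0000, -0.8660, 1.0472)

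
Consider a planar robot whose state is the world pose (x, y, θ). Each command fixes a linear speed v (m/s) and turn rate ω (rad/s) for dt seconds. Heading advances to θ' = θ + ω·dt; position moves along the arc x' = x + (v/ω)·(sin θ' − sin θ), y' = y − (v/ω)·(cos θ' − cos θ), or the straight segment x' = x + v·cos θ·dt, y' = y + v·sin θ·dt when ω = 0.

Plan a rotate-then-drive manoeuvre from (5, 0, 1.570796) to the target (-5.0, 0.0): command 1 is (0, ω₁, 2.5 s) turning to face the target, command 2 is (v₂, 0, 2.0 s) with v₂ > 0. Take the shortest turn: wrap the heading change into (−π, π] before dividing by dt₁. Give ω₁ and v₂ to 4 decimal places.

ω₁ = 0.6283, v₂ = 5.0000

heading to target = atan2(0−0, -5−5) = 3.1416
Δθ = wrap(3.1416 − 1.5708) = 1.5708; ω₁ = Δθ/dt₁ = 0.6283
distance = √((-5−5)² + (0−0)²) = 10.0000; v₂ = distance/dt₂ = 5.0000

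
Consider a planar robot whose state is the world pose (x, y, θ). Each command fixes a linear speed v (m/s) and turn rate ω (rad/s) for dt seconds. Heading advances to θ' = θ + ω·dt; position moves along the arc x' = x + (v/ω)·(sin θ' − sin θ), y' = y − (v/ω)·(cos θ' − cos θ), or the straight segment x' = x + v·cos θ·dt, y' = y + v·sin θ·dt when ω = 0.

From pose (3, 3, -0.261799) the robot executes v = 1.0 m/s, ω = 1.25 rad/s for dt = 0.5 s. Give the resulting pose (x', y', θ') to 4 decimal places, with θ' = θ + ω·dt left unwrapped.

(3.4913, 3.0249, 0.3632)

θ' = -0.2618 + 1.25·0.5 = 0.3632
R = v/ω = 1.0/1.25 = 0.8000
x' = 3 + 0.8000·(sin 0.3632 − sin -0.2618) = 3.4913
y' = 3 − 0.8000·(cos 0.3632 − cos -0.2618) = 3.0249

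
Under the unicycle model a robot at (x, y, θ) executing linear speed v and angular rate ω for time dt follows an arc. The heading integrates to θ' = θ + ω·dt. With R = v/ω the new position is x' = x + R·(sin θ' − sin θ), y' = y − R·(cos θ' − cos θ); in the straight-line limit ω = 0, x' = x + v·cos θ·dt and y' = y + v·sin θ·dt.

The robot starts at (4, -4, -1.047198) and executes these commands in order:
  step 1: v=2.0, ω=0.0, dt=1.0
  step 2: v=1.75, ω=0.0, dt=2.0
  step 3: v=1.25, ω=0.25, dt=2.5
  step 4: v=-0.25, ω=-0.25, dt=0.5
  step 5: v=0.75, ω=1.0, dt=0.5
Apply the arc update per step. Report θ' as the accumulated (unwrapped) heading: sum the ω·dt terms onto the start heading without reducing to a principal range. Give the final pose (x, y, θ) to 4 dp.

step 1: θ'=-1.0472 (straight) → pose (5.0000, -5.7321, -1.0472)
step 2: θ'=-1.0472 (straight) → pose (6.7500, -8.7631, -1.0472)
step 3: θ'=-0.4222 (R=5.0000) → pose (9.0313, -10.8241, -0.4222)
step 4: θ'=-0.5472 (R=1.0000) → pose (8.9208, -10.7659, -0.5472)
step 5: θ'=-0.0472 (R=0.7500) → pose (9.2756, -10.8746, -0.0472)

(9.2756, -10.8746, -0.0472)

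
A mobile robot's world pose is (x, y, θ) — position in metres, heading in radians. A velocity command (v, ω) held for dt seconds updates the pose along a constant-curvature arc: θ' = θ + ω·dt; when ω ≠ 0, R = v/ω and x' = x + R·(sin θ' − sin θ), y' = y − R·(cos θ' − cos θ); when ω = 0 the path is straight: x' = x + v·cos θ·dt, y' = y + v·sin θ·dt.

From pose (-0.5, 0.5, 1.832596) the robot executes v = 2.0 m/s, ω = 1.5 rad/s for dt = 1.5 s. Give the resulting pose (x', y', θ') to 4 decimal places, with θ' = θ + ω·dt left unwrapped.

(-2.8654, 0.9402, 4.0826)

θ' = 1.8326 + 1.5·1.5 = 4.0826
R = v/ω = 2.0/1.5 = 1.3333
x' = -0.5 + 1.3333·(sin 4.0826 − sin 1.8326) = -2.8654
y' = 0.5 − 1.3333·(cos 4.0826 − cos 1.8326) = 0.9402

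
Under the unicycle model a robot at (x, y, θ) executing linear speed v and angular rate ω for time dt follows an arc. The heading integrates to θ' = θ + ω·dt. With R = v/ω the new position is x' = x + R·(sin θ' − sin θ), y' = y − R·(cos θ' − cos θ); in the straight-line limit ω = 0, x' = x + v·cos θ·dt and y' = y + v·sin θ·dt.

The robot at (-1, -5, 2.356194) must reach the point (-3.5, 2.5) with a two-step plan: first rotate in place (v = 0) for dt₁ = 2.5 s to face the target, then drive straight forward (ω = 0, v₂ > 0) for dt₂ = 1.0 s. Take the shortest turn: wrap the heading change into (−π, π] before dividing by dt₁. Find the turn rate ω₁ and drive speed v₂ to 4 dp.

heading to target = atan2(2.5−-5, -3.5−-1) = 1.8925
Δθ = wrap(1.8925 − 2.3562) = -0.4636; ω₁ = Δθ/dt₁ = -0.1855
distance = √((-3.5−-1)² + (2.5−-5)²) = 7.9057; v₂ = distance/dt₂ = 7.9057

ω₁ = -0.1855, v₂ = 7.9057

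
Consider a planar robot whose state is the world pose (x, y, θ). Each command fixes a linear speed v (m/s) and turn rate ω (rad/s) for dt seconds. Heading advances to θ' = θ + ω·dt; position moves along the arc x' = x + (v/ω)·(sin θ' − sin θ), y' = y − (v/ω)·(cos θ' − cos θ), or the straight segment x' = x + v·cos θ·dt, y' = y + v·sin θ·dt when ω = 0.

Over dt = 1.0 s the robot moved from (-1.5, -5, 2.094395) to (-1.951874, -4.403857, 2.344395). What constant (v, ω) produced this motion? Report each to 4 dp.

Δθ = 2.344395 − 2.094395 = 0.250000
ω = Δθ/dt = 0.250000/1.0 = 0.2500
R = −Δy/(cos θ' − cos θ) = 3.0000
v = R·ω = 3.0000·0.2500 = 0.7500

v = 0.7500, ω = 0.2500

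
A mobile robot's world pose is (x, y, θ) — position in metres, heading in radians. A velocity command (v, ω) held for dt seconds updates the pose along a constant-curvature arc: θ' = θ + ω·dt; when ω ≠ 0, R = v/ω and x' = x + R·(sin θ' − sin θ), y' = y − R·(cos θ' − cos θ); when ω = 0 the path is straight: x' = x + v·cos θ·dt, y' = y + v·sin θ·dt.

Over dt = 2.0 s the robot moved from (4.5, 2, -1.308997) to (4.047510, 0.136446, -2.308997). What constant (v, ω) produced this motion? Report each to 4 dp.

v = 1.0000, ω = -0.5000

Δθ = -2.308997 − -1.308997 = -1.000000
ω = Δθ/dt = -1.000000/2.0 = -0.5000
R = −Δy/(cos θ' − cos θ) = -2.0000
v = R·ω = -2.0000·-0.5000 = 1.0000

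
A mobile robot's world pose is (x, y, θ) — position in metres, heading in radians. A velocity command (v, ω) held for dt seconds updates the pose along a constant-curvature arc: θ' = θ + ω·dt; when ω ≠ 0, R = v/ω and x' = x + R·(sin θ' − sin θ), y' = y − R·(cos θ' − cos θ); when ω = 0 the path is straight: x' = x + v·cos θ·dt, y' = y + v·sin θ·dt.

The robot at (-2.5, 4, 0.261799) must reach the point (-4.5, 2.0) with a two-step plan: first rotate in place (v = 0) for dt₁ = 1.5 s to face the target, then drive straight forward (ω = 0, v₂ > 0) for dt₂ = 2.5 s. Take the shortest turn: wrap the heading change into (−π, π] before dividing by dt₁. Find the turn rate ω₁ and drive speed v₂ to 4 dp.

heading to target = atan2(2−4, -4.5−-2.5) = -2.3562
Δθ = wrap(-2.3562 − 0.2618) = -2.6180; ω₁ = Δθ/dt₁ = -1.7453
distance = √((-4.5−-2.5)² + (2−4)²) = 2.8284; v₂ = distance/dt₂ = 1.1314

ω₁ = -1.7453, v₂ = 1.1314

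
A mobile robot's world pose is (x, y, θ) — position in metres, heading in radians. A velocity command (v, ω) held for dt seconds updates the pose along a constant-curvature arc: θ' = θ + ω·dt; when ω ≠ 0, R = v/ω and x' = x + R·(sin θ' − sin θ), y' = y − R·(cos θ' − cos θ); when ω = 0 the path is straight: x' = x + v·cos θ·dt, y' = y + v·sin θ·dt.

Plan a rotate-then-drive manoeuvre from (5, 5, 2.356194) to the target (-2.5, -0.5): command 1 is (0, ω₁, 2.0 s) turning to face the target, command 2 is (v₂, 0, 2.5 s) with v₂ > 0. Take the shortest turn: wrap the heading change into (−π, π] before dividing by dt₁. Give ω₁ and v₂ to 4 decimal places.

ω₁ = 0.7091, v₂ = 3.7202

heading to target = atan2(-0.5−5, -2.5−5) = -2.5088
Δθ = wrap(-2.5088 − 2.3562) = 1.4181; ω₁ = Δθ/dt₁ = 0.7091
distance = √((-2.5−5)² + (-0.5−5)²) = 9.3005; v₂ = distance/dt₂ = 3.7202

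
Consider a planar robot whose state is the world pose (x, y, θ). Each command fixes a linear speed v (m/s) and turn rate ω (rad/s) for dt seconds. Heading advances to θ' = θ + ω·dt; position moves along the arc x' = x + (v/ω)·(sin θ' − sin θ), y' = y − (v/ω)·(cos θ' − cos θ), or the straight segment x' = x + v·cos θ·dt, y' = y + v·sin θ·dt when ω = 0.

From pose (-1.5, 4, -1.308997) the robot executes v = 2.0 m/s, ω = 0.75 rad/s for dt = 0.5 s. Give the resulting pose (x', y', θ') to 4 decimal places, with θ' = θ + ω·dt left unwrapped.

(-1.0682, 3.1045, -0.9340)

θ' = -1.3090 + 0.75·0.5 = -0.9340
R = v/ω = 2.0/0.75 = 2.6667
x' = -1.5 + 2.6667·(sin -0.9340 − sin -1.3090) = -1.0682
y' = 4 − 2.6667·(cos -0.9340 − cos -1.3090) = 3.1045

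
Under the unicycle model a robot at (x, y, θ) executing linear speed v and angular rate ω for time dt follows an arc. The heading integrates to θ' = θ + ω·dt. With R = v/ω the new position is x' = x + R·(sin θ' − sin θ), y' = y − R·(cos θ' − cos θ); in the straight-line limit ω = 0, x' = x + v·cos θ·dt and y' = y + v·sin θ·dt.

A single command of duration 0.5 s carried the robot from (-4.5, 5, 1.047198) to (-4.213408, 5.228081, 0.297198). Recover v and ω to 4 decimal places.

Δθ = 0.297198 − 1.047198 = -0.750000
ω = Δθ/dt = -0.750000/0.5 = -1.5000
R = Δx/(sin θ' − sin θ) = -0.5000
v = R·ω = -0.5000·-1.5000 = 0.7500

v = 0.7500, ω = -1.5000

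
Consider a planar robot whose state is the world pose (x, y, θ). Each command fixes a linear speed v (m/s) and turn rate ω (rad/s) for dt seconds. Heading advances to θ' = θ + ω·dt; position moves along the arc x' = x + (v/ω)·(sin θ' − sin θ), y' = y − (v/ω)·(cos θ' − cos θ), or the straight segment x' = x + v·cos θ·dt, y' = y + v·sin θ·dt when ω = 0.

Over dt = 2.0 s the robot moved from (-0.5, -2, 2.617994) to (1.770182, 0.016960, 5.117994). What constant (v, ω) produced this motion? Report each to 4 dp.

Δθ = 5.117994 − 2.617994 = 2.500000
ω = Δθ/dt = 2.500000/2.0 = 1.2500
R = Δx/(sin θ' − sin θ) = -1.6000
v = R·ω = -1.6000·1.2500 = -2.0000

v = -2.0000, ω = 1.2500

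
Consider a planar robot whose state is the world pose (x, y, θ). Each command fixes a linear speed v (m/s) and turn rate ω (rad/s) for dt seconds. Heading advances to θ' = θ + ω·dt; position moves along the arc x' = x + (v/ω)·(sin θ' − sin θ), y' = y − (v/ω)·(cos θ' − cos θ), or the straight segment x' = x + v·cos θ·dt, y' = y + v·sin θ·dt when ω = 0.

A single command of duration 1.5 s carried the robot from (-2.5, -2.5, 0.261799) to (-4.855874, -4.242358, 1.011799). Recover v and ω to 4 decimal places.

Δθ = 1.011799 − 0.261799 = 0.750000
ω = Δθ/dt = 0.750000/1.5 = 0.5000
R = Δx/(sin θ' − sin θ) = -4.0000
v = R·ω = -4.0000·0.5000 = -2.0000

v = -2.0000, ω = 0.5000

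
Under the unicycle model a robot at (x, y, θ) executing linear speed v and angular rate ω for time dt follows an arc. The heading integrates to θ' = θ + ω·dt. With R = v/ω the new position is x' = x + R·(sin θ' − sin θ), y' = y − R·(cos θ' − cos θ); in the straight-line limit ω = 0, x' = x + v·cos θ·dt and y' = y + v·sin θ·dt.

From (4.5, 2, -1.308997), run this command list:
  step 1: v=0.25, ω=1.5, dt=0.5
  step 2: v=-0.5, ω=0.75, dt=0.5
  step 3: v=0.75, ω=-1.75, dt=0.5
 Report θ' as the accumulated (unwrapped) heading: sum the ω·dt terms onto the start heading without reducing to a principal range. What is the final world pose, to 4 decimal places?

step 1: θ'=-0.5590 (R=0.1667) → pose (4.5726, 1.9018, -0.5590)
step 2: θ'=-0.1840 (R=-0.6667) → pose (4.3410, 1.9921, -0.1840)
step 3: θ'=-1.0590 (R=-0.4286) → pose (4.6363, 1.7806, -1.0590)

(4.6363, 1.7806, -1.0590)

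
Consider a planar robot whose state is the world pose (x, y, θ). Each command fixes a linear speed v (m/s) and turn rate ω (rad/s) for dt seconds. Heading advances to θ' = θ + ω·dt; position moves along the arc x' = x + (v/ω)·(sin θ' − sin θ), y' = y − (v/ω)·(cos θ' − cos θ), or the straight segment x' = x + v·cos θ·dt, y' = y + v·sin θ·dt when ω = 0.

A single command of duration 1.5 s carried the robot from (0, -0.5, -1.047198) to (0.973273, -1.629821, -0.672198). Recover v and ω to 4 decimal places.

Δθ = -0.672198 − -1.047198 = 0.375000
ω = Δθ/dt = 0.375000/1.5 = 0.2500
R = −Δy/(cos θ' − cos θ) = 4.0000
v = R·ω = 4.0000·0.2500 = 1.0000

v = 1.0000, ω = 0.2500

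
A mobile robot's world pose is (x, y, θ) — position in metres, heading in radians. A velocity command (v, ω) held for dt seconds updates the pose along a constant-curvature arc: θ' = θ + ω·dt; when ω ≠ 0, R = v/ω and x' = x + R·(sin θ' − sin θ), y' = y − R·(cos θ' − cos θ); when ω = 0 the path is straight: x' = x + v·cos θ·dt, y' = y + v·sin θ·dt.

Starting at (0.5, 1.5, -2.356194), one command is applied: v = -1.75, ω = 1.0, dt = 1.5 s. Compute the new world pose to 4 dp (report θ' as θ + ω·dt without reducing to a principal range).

θ' = -2.3562 + 1.0·1.5 = -0.8562
R = v/ω = -1.75/1.0 = -1.7500
x' = 0.5 + -1.7500·(sin -0.8562 − sin -2.3562) = 0.5844
y' = 1.5 − -1.7500·(cos -0.8562 − cos -2.3562) = 3.8842

(0.5844, 3.8842, -0.8562)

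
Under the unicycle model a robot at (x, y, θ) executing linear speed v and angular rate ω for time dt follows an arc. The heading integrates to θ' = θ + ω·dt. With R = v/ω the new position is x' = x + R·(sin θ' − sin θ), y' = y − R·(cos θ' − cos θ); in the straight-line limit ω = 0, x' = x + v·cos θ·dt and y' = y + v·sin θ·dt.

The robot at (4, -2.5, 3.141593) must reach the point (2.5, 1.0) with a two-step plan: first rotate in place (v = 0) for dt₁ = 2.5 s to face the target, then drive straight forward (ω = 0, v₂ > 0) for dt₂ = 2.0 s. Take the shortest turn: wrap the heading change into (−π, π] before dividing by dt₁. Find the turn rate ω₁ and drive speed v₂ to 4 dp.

heading to target = atan2(1−-2.5, 2.5−4) = 1.9757
Δθ = wrap(1.9757 − 3.1416) = -1.1659; ω₁ = Δθ/dt₁ = -0.4664
distance = √((2.5−4)² + (1−-2.5)²) = 3.8079; v₂ = distance/dt₂ = 1.9039

ω₁ = -0.4664, v₂ = 1.9039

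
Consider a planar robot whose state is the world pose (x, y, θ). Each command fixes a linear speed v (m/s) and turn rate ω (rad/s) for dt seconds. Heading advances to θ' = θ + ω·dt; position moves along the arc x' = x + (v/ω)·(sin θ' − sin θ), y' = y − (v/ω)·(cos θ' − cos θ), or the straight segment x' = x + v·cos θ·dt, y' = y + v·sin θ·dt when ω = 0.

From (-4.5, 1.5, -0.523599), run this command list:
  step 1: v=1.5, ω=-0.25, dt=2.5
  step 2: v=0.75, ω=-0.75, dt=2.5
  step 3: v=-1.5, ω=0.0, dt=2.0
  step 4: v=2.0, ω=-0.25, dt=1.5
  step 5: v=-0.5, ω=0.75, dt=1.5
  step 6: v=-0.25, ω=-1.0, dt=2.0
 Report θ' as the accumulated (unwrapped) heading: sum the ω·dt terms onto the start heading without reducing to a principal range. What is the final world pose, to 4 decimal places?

(-1.7222, -1.9216, -4.2736)

step 1: θ'=-1.1486 (R=-6.0000) → pose (-2.0269, -1.2376, -1.1486)
step 2: θ'=-3.0236 (R=-1.0000) → pose (-2.8213, -2.6404, -3.0236)
step 3: θ'=-3.0236 (straight) → pose (0.1578, -2.2872, -3.0236)
step 4: θ'=-3.3986 (R=-8.0000) → pose (-2.8174, -2.0801, -3.3986)
step 5: θ'=-2.2736 (R=-0.6667) → pose (-2.1393, -1.8662, -2.2736)
step 6: θ'=-4.2736 (R=0.2500) → pose (-1.7222, -1.9216, -4.2736)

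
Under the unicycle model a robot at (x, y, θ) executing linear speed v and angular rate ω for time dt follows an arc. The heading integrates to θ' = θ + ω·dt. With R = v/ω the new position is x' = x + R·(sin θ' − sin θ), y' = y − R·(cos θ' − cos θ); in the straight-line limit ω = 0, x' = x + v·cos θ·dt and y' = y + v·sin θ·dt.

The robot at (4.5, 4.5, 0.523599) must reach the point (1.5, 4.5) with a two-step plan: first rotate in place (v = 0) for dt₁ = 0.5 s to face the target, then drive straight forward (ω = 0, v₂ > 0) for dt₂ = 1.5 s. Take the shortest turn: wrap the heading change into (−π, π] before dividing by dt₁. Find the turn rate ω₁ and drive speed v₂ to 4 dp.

heading to target = atan2(4.5−4.5, 1.5−4.5) = 3.1416
Δθ = wrap(3.1416 − 0.5236) = 2.6180; ω₁ = Δθ/dt₁ = 5.2360
distance = √((1.5−4.5)² + (4.5−4.5)²) = 3.0000; v₂ = distance/dt₂ = 2.0000

ω₁ = 5.2360, v₂ = 2.0000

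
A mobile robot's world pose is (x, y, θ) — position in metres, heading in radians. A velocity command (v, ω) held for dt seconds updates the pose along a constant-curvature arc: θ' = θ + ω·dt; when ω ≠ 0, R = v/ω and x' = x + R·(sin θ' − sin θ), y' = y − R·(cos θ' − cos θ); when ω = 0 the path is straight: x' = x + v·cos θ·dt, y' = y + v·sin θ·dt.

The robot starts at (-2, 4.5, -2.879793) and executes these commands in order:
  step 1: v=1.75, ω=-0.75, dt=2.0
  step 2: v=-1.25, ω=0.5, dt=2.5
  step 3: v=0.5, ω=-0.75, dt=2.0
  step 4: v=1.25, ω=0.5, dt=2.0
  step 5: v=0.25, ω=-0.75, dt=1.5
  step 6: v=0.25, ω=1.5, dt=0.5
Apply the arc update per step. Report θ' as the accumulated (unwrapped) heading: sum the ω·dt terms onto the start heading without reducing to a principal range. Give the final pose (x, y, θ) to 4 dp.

step 1: θ'=-4.3798 (R=-2.3333) → pose (-4.8094, 5.9920, -4.3798)
step 2: θ'=-3.1298 (R=-2.5000) → pose (-2.4169, 4.3084, -3.1298)
step 3: θ'=-4.6298 (R=-0.6667) → pose (-3.0891, 4.9200, -4.6298)
step 4: θ'=-3.6298 (R=2.5000) → pose (-4.4080, 6.9217, -3.6298)
step 5: θ'=-4.7548 (R=-0.3333) → pose (-4.5847, 7.2302, -4.7548)
step 6: θ'=-4.0048 (R=0.1667) → pose (-4.6246, 7.3456, -4.0048)

(-4.6246, 7.3456, -4.0048)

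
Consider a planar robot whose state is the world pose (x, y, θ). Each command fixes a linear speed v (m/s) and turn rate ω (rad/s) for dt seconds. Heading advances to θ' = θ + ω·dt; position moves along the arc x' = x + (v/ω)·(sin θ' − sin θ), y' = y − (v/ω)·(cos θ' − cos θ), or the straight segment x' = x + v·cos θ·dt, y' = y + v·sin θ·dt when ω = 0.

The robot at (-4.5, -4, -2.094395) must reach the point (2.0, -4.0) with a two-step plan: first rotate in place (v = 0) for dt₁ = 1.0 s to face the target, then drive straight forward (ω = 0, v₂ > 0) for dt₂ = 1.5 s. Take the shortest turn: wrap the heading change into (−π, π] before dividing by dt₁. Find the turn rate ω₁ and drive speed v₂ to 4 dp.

heading to target = atan2(-4−-4, 2−-4.5) = 0.0000
Δθ = wrap(0.0000 − -2.0944) = 2.0944; ω₁ = Δθ/dt₁ = 2.0944
distance = √((2−-4.5)² + (-4−-4)²) = 6.5000; v₂ = distance/dt₂ = 4.3333

ω₁ = 2.0944, v₂ = 4.3333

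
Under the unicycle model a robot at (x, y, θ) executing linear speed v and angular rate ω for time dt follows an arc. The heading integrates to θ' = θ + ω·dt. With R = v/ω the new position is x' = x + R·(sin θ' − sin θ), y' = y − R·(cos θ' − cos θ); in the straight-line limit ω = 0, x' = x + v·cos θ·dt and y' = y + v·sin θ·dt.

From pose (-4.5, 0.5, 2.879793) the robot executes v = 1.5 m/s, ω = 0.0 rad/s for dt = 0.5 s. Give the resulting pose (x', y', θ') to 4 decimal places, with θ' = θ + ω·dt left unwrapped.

θ' = 2.8798 + 0.0·0.5 = 2.8798
ω = 0 → straight: x' = -4.5 + 1.5·cos(2.8798)·0.5 = -5.2244
y' = 0.5 + 1.5·sin(2.8798)·0.5 = 0.6941

(-5.2244, 0.6941, 2.8798)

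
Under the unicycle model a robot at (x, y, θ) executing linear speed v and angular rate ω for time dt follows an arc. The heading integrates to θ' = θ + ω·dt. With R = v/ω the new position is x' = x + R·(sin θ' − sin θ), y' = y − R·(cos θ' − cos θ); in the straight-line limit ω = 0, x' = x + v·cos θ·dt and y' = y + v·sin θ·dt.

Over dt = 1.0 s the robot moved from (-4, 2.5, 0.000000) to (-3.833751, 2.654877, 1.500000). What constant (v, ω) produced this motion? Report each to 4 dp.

Δθ = 1.500000 − 0.000000 = 1.500000
ω = Δθ/dt = 1.500000/1.0 = 1.5000
R = Δx/(sin θ' − sin θ) = 0.1667
v = R·ω = 0.1667·1.5000 = 0.2500

v = 0.2500, ω = 1.5000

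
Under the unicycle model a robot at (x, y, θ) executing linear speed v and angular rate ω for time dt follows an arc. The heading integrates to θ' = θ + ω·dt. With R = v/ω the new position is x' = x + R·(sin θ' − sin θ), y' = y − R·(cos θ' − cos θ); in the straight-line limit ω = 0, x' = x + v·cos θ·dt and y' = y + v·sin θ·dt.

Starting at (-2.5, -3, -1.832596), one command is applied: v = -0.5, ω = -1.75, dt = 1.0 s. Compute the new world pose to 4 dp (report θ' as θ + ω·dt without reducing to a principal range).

(-2.1021, -2.8156, -3.5826)

θ' = -1.8326 + -1.75·1.0 = -3.5826
R = v/ω = -0.5/-1.75 = 0.2857
x' = -2.5 + 0.2857·(sin -3.5826 − sin -1.8326) = -2.1021
y' = -3 − 0.2857·(cos -3.5826 − cos -1.8326) = -2.8156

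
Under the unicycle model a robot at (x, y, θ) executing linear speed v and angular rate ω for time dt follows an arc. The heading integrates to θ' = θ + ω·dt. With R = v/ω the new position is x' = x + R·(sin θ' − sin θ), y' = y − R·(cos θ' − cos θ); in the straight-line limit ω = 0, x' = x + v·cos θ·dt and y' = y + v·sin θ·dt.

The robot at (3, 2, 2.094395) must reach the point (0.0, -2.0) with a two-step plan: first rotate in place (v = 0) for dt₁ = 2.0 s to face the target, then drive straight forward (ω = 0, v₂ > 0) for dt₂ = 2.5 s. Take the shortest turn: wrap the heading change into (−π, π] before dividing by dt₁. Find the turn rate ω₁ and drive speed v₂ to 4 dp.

ω₁ = 0.9872, v₂ = 2.0000

heading to target = atan2(-2−2, 0−3) = -2.2143
Δθ = wrap(-2.2143 − 2.0944) = 1.9745; ω₁ = Δθ/dt₁ = 0.9872
distance = √((0−3)² + (-2−2)²) = 5.0000; v₂ = distance/dt₂ = 2.0000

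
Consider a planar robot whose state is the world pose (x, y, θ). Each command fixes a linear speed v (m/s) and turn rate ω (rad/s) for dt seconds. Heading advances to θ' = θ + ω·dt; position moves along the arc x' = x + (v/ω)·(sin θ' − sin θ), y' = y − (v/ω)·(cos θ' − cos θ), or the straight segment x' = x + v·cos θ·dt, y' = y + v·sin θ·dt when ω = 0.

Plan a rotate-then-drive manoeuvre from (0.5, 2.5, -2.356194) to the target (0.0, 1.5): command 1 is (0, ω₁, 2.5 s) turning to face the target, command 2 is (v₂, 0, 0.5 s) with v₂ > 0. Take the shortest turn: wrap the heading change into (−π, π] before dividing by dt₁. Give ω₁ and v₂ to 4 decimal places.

ω₁ = 0.1287, v₂ = 2.2361

heading to target = atan2(1.5−2.5, 0−0.5) = -2.0344
Δθ = wrap(-2.0344 − -2.3562) = 0.3218; ω₁ = Δθ/dt₁ = 0.1287
distance = √((0−0.5)² + (1.5−2.5)²) = 1.1180; v₂ = distance/dt₂ = 2.2361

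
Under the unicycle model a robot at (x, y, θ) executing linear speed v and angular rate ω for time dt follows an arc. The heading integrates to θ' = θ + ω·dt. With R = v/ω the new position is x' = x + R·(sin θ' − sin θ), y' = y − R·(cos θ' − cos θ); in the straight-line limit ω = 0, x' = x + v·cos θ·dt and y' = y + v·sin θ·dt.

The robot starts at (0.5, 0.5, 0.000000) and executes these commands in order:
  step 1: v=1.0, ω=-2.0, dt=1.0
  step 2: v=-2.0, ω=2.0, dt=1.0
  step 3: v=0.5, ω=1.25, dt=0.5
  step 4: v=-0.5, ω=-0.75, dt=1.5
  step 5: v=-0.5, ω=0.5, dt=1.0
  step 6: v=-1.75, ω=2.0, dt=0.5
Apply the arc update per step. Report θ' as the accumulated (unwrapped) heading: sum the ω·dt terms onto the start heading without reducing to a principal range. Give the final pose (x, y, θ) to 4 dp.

step 1: θ'=-2.0000 (R=-0.5000) → pose (0.9546, -0.2081, -2.0000)
step 2: θ'=0.0000 (R=-1.0000) → pose (0.0454, 1.2081, 0.0000)
step 3: θ'=0.6250 (R=0.4000) → pose (0.2794, 1.2837, 0.6250)
step 4: θ'=-0.5000 (R=0.6667) → pose (-0.4303, 1.2393, -0.5000)
step 5: θ'=0.0000 (R=-1.0000) → pose (-0.9097, 1.3617, 0.0000)
step 6: θ'=1.0000 (R=-0.8750) → pose (-1.6460, 0.9595, 1.0000)

(-1.6460, 0.9595, 1.0000)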